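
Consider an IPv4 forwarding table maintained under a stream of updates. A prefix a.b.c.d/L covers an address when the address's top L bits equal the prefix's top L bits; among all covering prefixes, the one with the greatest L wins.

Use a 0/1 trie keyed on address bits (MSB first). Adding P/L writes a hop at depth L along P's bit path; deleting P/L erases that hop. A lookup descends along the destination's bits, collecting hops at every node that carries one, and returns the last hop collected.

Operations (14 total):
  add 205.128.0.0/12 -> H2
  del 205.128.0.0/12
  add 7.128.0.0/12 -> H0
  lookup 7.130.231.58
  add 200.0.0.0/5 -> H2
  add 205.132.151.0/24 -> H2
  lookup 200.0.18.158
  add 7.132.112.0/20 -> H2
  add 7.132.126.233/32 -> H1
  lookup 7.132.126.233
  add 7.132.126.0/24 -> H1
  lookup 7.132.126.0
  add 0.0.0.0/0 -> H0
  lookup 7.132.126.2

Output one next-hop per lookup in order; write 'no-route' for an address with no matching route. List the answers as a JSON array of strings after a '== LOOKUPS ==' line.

Apply in order:
  add 205.128.0.0/12 -> H2 at depth 12
  del 205.128.0.0/12 (clear depth 12)
  add 7.128.0.0/12 -> H0 at depth 12
  ? 7.130.231.58  path d0:-→d1:-→d2:-→d3:-→d4:-→d5:-→d6:-→d7:-→d8:-→d9:-→d10:-→d11:-→d12:H0  best=H0
  add 200.0.0.0/5 -> H2 at depth 5
  add 205.132.151.0/24 -> H2 at depth 24
  ? 200.0.18.158  path d0:-→d1:-→d2:-→d3:-→d4:-→d5:H2  best=H2
  add 7.132.112.0/20 -> H2 at depth 20
  add 7.132.126.233/32 -> H1 at depth 32
  ? 7.132.126.233  path d0:-→d1:-→d2:-→d3:-→d4:-→d5:-→d6:-→d7:-→d8:-→d9:-→d10:-→d11:-→d12:H0→d13:-→d14:-→d15:-→d16:-→d17:-→d18:-→d19:-→d20:H2→d21:-→d22:-→d23:-→d24:-→d25:-→d26:-→d27:-→d28:-→d29:-→d30:-→d31:-→d32:H1  best=H1
  add 7.132.126.0/24 -> H1 at depth 24
  ? 7.132.126.0  path d0:-→d1:-→d2:-→d3:-→d4:-→d5:-→d6:-→d7:-→d8:-→d9:-→d10:-→d11:-→d12:H0→d13:-→d14:-→d15:-→d16:-→d17:-→d18:-→d19:-→d20:H2→d21:-→d22:-→d23:-→d24:H1  best=H1
  add 0.0.0.0/0 -> H0 at depth 0
  ? 7.132.126.2  path d0:H0→d1:-→d2:-→d3:-→d4:-→d5:-→d6:-→d7:-→d8:-→d9:-→d10:-→d11:-→d12:H0→d13:-→d14:-→d15:-→d16:-→d17:-→d18:-→d19:-→d20:H2→d21:-→d22:-→d23:-→d24:H1  best=H1

== LOOKUPS ==
["H0","H2","H1","H1","H1"]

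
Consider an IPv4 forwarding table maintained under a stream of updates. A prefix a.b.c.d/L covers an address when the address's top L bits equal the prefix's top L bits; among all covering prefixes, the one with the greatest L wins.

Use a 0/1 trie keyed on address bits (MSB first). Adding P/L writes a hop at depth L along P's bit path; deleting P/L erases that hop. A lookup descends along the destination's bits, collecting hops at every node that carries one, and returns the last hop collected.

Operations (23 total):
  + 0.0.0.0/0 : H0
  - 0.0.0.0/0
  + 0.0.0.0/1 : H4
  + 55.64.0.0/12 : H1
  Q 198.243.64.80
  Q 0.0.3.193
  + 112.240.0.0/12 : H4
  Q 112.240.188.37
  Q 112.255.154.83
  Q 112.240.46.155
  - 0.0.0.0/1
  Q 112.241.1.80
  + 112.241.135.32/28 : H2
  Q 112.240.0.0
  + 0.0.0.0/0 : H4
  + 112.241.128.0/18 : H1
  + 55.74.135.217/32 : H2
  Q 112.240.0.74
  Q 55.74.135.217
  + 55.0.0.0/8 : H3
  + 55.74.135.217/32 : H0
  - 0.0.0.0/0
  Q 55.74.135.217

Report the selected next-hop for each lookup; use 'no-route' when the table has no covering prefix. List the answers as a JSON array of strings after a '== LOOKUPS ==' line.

Apply in order:
  add 0.0.0.0/0 -> H0 at depth 0
  - 0.0.0.0/0 clear@0
  add 0.0.0.0/1 -> H4 at depth 1
  add 55.64.0.0/12 -> H1 at depth 12
  lookup 198.243.64.80: bits ε walk d0:- -> no-route
  lookup 0.0.3.193: bits 00 walk d0:-→d1:H4→d2:- -> H4
  add 112.240.0.0/12 -> H4 at depth 12
  lookup 112.240.188.37: bits 011100001111 walk d0:-→d1:H4→d2:-→d3:-→d4:-→d5:-→d6:-→d7:-→d8:-→d9:-→d10:-→d11:-→d12:H4 -> H4
  lookup 112.255.154.83: bits 011100001111 walk d0:-→d1:H4→d2:-→d3:-→d4:-→d5:-→d6:-→d7:-→d8:-→d9:-→d10:-→d11:-→d12:H4 -> H4
  lookup 112.240.46.155: bits 011100001111 walk d0:-→d1:H4→d2:-→d3:-→d4:-→d5:-→d6:-→d7:-→d8:-→d9:-→d10:-→d11:-→d12:H4 -> H4
  - 0.0.0.0/1 clear@1
  lookup 112.241.1.80: bits 011100001111 walk d0:-→d1:-→d2:-→d3:-→d4:-→d5:-→d6:-→d7:-→d8:-→d9:-→d10:-→d11:-→d12:H4 -> H4
  add 112.241.135.32/28 -> H2 at depth 28
  lookup 112.240.0.0: bits 011100001111000 walk d0:-→d1:-→d2:-→d3:-→d4:-→d5:-→d6:-→d7:-→d8:-→d9:-→d10:-→d11:-→d12:H4→d13:-→d14:-→d15:- -> H4
  add 0.0.0.0/0 -> H4 at depth 0
  add 112.241.128.0/18 -> H1 at depth 18
  add 55.74.135.217/32 -> H2 at depth 32
  lookup 112.240.0.74: bits 011100001111000 walk d0:H4→d1:-→d2:-→d3:-→d4:-→d5:-→d6:-→d7:-→d8:-→d9:-→d10:-→d11:-→d12:H4→d13:-→d14:-→d15:- -> H4
  lookup 55.74.135.217: bits 00110111010010101000011111011001 walk d0:H4→d1:-→d2:-→d3:-→d4:-→d5:-→d6:-→d7:-→d8:-→d9:-→d10:-→d11:-→d12:H1→d13:-→d14:-→d15:-→d16:-→d17:-→d18:-→d19:-→d20:-→d21:-→d22:-→d23:-→d24:-→d25:-→d26:-→d27:-→d28:-→d29:-→d30:-→d31:-→d32:H2 -> H2
  add 55.0.0.0/8 -> H3 at depth 8
  add 55.74.135.217/32 -> H0 at depth 32
  - 0.0.0.0/0 clear@0
  lookup 55.74.135.217: bits 00110111010010101000011111011001 walk d0:-→d1:-→d2:-→d3:-→d4:-→d5:-→d6:-→d7:-→d8:H3→d9:-→d10:-→d11:-→d12:H1→d13:-→d14:-→d15:-→d16:-→d17:-→d18:-→d19:-→d20:-→d21:-→d22:-→d23:-→d24:-→d25:-→d26:-→d27:-→d28:-→d29:-→d30:-→d31:-→d32:H0 -> H0

== LOOKUPS ==
["no-route","H4","H4","H4","H4","H4","H4","H4","H2","H0"]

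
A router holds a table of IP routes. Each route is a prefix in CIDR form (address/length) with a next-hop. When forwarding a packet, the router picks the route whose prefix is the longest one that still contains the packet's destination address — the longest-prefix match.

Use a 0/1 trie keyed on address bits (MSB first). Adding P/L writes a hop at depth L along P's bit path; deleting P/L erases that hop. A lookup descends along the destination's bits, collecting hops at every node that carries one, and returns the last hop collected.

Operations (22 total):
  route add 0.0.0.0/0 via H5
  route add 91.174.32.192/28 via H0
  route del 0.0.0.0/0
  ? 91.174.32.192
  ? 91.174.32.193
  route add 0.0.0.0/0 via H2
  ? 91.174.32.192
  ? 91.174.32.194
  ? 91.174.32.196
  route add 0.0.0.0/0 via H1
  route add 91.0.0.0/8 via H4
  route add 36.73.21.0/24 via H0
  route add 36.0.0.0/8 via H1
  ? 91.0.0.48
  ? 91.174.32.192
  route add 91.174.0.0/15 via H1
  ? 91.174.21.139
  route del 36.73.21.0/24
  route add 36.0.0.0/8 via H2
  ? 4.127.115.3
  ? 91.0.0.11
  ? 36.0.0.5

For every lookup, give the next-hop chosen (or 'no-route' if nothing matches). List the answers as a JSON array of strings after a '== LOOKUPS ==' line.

Apply in order:
  + 0.0.0.0/0 (H5) depth=0
  + 91.174.32.192/28 (H0) depth=28
  del 0.0.0.0/0 (clear depth 0)
  lookup 91.174.32.192: bits 0101101110101110001000001100 walk d0:-→d1:-→d2:-→d3:-→d4:-→d5:-→d6:-→d7:-→d8:-→d9:-→d10:-→d11:-→d12:-→d13:-→d14:-→d15:-→d16:-→d17:-→d18:-→d19:-→d20:-→d21:-→d22:-→d23:-→d24:-→d25:-→d26:-→d27:-→d28:H0 -> H0
  lookup 91.174.32.193: bits 0101101110101110001000001100 walk d0:-→d1:-→d2:-→d3:-→d4:-→d5:-→d6:-→d7:-→d8:-→d9:-→d10:-→d11:-→d12:-→d13:-→d14:-→d15:-→d16:-→d17:-→d18:-→d19:-→d20:-→d21:-→d22:-→d23:-→d24:-→d25:-→d26:-→d27:-→d28:H0 -> H0
  + 0.0.0.0/0 (H2) depth=0
  lookup 91.174.32.192: bits 0101101110101110001000001100 walk d0:H2→d1:-→d2:-→d3:-→d4:-→d5:-→d6:-→d7:-→d8:-→d9:-→d10:-→d11:-→d12:-→d13:-→d14:-→d15:-→d16:-→d17:-→d18:-→d19:-→d20:-→d21:-→d22:-→d23:-→d24:-→d25:-→d26:-→d27:-→d28:H0 -> H0
  lookup 91.174.32.194: bits 0101101110101110001000001100 walk d0:H2→d1:-→d2:-→d3:-→d4:-→d5:-→d6:-→d7:-→d8:-→d9:-→d10:-→d11:-→d12:-→d13:-→d14:-→d15:-→d16:-→d17:-→d18:-→d19:-→d20:-→d21:-→d22:-→d23:-→d24:-→d25:-→d26:-→d27:-→d28:H0 -> H0
  lookup 91.174.32.196: bits 0101101110101110001000001100 walk d0:H2→d1:-→d2:-→d3:-→d4:-→d5:-→d6:-→d7:-→d8:-→d9:-→d10:-→d11:-→d12:-→d13:-→d14:-→d15:-→d16:-→d17:-→d18:-→d19:-→d20:-→d21:-→d22:-→d23:-→d24:-→d25:-→d26:-→d27:-→d28:H0 -> H0
  + 0.0.0.0/0 (H1) depth=0
  + 91.0.0.0/8 (H4) depth=8
  + 36.73.21.0/24 (H0) depth=24
  + 36.0.0.0/8 (H1) depth=8
  lookup 91.0.0.48: bits 01011011 walk d0:H1→d1:-→d2:-→d3:-→d4:-→d5:-→d6:-→d7:-→d8:H4 -> H4
  lookup 91.174.32.192: bits 0101101110101110001000001100 walk d0:H1→d1:-→d2:-→d3:-→d4:-→d5:-→d6:-→d7:-→d8:H4→d9:-→d10:-→d11:-→d12:-→d13:-→d14:-→d15:-→d16:-→d17:-→d18:-→d19:-→d20:-→d21:-→d22:-→d23:-→d24:-→d25:-→d26:-→d27:-→d28:H0 -> H0
  + 91.174.0.0/15 (H1) depth=15
  lookup 91.174.21.139: bits 010110111010111000 walk d0:H1→d1:-→d2:-→d3:-→d4:-→d5:-→d6:-→d7:-→d8:H4→d9:-→d10:-→d11:-→d12:-→d13:-→d14:-→d15:H1→d16:-→d17:-→d18:- -> H1
  del 36.73.21.0/24 (clear depth 24)
  + 36.0.0.0/8 (H2) depth=8
  lookup 4.127.115.3: bits 00 walk d0:H1→d1:-→d2:- -> H1
  lookup 91.0.0.11: bits 01011011 walk d0:H1→d1:-→d2:-→d3:-→d4:-→d5:-→d6:-→d7:-→d8:H4 -> H4
  lookup 36.0.0.5: bits 001001000 walk d0:H1→d1:-→d2:-→d3:-→d4:-→d5:-→d6:-→d7:-→d8:H2→d9:- -> H2

== LOOKUPS ==
["H0","H0","H0","H0","H0","H4","H0","H1","H1","H4","H2"]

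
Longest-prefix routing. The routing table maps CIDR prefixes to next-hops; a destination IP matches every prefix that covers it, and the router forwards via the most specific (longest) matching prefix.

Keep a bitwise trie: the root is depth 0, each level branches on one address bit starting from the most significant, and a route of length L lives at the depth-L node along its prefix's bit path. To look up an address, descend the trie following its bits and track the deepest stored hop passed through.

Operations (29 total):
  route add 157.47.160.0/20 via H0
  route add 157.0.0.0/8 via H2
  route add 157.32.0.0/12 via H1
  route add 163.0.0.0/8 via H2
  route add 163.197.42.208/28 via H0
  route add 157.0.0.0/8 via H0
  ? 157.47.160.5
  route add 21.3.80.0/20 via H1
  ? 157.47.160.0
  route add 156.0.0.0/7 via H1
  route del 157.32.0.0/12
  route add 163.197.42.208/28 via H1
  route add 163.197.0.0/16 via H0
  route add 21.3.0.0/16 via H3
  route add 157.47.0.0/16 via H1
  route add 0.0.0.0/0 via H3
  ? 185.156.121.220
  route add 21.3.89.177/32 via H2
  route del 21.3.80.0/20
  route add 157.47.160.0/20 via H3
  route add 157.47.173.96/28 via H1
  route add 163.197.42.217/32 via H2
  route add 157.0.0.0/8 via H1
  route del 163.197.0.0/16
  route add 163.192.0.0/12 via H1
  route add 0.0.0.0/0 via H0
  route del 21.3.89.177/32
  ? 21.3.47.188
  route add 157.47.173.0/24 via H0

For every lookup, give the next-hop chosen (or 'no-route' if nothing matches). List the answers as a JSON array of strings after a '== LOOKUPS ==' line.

Trace:
  add 157.47.160.0/20 -> H0 at depth 20
  add 157.0.0.0/8 -> H2 at depth 8
  add 157.32.0.0/12 -> H1 at depth 12
  add 163.0.0.0/8 -> H2 at depth 8
  add 163.197.42.208/28 -> H0 at depth 28
  add 157.0.0.0/8 -> H0 at depth 8
  ? 157.47.160.5  path d0:-→d1:-→d2:-→d3:-→d4:-→d5:-→d6:-→d7:-→d8:H0→d9:-→d10:-→d11:-→d12:H1→d13:-→d14:-→d15:-→d16:-→d17:-→d18:-→d19:-→d20:H0  best=H0
  add 21.3.80.0/20 -> H1 at depth 20
  ? 157.47.160.0  path d0:-→d1:-→d2:-→d3:-→d4:-→d5:-→d6:-→d7:-→d8:H0→d9:-→d10:-→d11:-→d12:H1→d13:-→d14:-→d15:-→d16:-→d17:-→d18:-→d19:-→d20:H0  best=H0
  add 156.0.0.0/7 -> H1 at depth 7
  del 157.32.0.0/12 (clear depth 12)
  add 163.197.42.208/28 -> H1 at depth 28
  add 163.197.0.0/16 -> H0 at depth 16
  add 21.3.0.0/16 -> H3 at depth 16
  add 157.47.0.0/16 -> H1 at depth 16
  add 0.0.0.0/0 -> H3 at depth 0
  ? 185.156.121.220  path d0:H3→d1:-→d2:-→d3:-  best=H3
  add 21.3.89.177/32 -> H2 at depth 32
  del 21.3.80.0/20 (clear depth 20)
  add 157.47.160.0/20 -> H3 at depth 20
  add 157.47.173.96/28 -> H1 at depth 28
  add 163.197.42.217/32 -> H2 at depth 32
  add 157.0.0.0/8 -> H1 at depth 8
  del 163.197.0.0/16 (clear depth 16)
  add 163.192.0.0/12 -> H1 at depth 12
  add 0.0.0.0/0 -> H0 at depth 0
  del 21.3.89.177/32 (clear depth 32)
  ? 21.3.47.188  path d0:H0→d1:-→d2:-→d3:-→d4:-→d5:-→d6:-→d7:-→d8:-→d9:-→d10:-→d11:-→d12:-→d13:-→d14:-→d15:-→d16:H3→d17:-  best=H3
  add 157.47.173.0/24 -> H0 at depth 24

== LOOKUPS ==
["H0","H0","H3","H3"]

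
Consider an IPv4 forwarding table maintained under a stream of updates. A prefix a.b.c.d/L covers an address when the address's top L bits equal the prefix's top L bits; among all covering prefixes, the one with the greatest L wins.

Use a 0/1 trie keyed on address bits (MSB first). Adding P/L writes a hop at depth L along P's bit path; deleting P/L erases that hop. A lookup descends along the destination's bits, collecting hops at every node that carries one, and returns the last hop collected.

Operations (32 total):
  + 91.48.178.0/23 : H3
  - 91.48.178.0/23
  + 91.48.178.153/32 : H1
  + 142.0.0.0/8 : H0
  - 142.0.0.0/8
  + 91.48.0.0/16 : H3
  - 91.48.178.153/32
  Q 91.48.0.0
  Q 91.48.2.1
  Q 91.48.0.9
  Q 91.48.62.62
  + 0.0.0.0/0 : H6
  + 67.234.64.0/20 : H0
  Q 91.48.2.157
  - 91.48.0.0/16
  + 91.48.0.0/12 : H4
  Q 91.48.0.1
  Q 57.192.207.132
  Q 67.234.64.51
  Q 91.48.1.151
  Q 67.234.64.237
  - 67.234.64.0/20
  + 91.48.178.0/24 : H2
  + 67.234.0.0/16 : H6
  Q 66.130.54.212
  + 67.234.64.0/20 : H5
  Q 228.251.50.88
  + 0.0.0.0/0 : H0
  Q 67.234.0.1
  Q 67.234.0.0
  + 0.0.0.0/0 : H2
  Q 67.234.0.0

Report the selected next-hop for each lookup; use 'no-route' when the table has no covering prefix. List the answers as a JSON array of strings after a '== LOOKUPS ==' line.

Apply in order:
  + 91.48.178.0/23 (H3) depth=23
  - 91.48.178.0/23 clear@23
  + 91.48.178.153/32 (H1) depth=32
  + 142.0.0.0/8 (H0) depth=8
  - 142.0.0.0/8 clear@8
  + 91.48.0.0/16 (H3) depth=16
  - 91.48.178.153/32 clear@32
  lookup 91.48.0.0: bits 0101101100110000 walk d0:-→d1:-→d2:-→d3:-→d4:-→d5:-→d6:-→d7:-→d8:-→d9:-→d10:-→d11:-→d12:-→d13:-→d14:-→d15:-→d16:H3 -> H3
  lookup 91.48.2.1: bits 0101101100110000 walk d0:-→d1:-→d2:-→d3:-→d4:-→d5:-→d6:-→d7:-→d8:-→d9:-→d10:-→d11:-→d12:-→d13:-→d14:-→d15:-→d16:H3 -> H3
  lookup 91.48.0.9: bits 0101101100110000 walk d0:-→d1:-→d2:-→d3:-→d4:-→d5:-→d6:-→d7:-→d8:-→d9:-→d10:-→d11:-→d12:-→d13:-→d14:-→d15:-→d16:H3 -> H3
  lookup 91.48.62.62: bits 0101101100110000 walk d0:-→d1:-→d2:-→d3:-→d4:-→d5:-→d6:-→d7:-→d8:-→d9:-→d10:-→d11:-→d12:-→d13:-→d14:-→d15:-→d16:H3 -> H3
  + 0.0.0.0/0 (H6) depth=0
  + 67.234.64.0/20 (H0) depth=20
  lookup 91.48.2.157: bits 0101101100110000 walk d0:H6→d1:-→d2:-→d3:-→d4:-→d5:-→d6:-→d7:-→d8:-→d9:-→d10:-→d11:-→d12:-→d13:-→d14:-→d15:-→d16:H3 -> H3
  - 91.48.0.0/16 clear@16
  + 91.48.0.0/12 (H4) depth=12
  lookup 91.48.0.1: bits 0101101100110000 walk d0:H6→d1:-→d2:-→d3:-→d4:-→d5:-→d6:-→d7:-→d8:-→d9:-→d10:-→d11:-→d12:H4→d13:-→d14:-→d15:-→d16:- -> H4
  lookup 57.192.207.132: bits 0 walk d0:H6→d1:- -> H6
  lookup 67.234.64.51: bits 01000011111010100100 walk d0:H6→d1:-→d2:-→d3:-→d4:-→d5:-→d6:-→d7:-→d8:-→d9:-→d10:-→d11:-→d12:-→d13:-→d14:-→d15:-→d16:-→d17:-→d18:-→d19:-→d20:H0 -> H0
  lookup 91.48.1.151: bits 0101101100110000 walk d0:H6→d1:-→d2:-→d3:-→d4:-→d5:-→d6:-→d7:-→d8:-→d9:-→d10:-→d11:-→d12:H4→d13:-→d14:-→d15:-→d16:- -> H4
  lookup 67.234.64.237: bits 01000011111010100100 walk d0:H6→d1:-→d2:-→d3:-→d4:-→d5:-→d6:-→d7:-→d8:-→d9:-→d10:-→d11:-→d12:-→d13:-→d14:-→d15:-→d16:-→d17:-→d18:-→d19:-→d20:H0 -> H0
  - 67.234.64.0/20 clear@20
  + 91.48.178.0/24 (H2) depth=24
  + 67.234.0.0/16 (H6) depth=16
  lookup 66.130.54.212: bits 0100001 walk d0:H6→d1:-→d2:-→d3:-→d4:-→d5:-→d6:-→d7:- -> H6
  + 67.234.64.0/20 (H5) depth=20
  lookup 228.251.50.88: bits 1 walk d0:H6→d1:- -> H6
  + 0.0.0.0/0 (H0) depth=0
  lookup 67.234.0.1: bits 01000011111010100 walk d0:H0→d1:-→d2:-→d3:-→d4:-→d5:-→d6:-→d7:-→d8:-→d9:-→d10:-→d11:-→d12:-→d13:-→d14:-→d15:-→d16:H6→d17:- -> H6
  lookup 67.234.0.0: bits 01000011111010100 walk d0:H0→d1:-→d2:-→d3:-→d4:-→d5:-→d6:-→d7:-→d8:-→d9:-→d10:-→d11:-→d12:-→d13:-→d14:-→d15:-→d16:H6→d17:- -> H6
  + 0.0.0.0/0 (H2) depth=0
  lookup 67.234.0.0: bits 01000011111010100 walk d0:H2→d1:-→d2:-→d3:-→d4:-→d5:-→d6:-→d7:-→d8:-→d9:-→d10:-→d11:-→d12:-→d13:-→d14:-→d15:-→d16:H6→d17:- -> H6

== LOOKUPS ==
["H3","H3","H3","H3","H3","H4","H6","H0","H4","H0","H6","H6","H6","H6","H6"]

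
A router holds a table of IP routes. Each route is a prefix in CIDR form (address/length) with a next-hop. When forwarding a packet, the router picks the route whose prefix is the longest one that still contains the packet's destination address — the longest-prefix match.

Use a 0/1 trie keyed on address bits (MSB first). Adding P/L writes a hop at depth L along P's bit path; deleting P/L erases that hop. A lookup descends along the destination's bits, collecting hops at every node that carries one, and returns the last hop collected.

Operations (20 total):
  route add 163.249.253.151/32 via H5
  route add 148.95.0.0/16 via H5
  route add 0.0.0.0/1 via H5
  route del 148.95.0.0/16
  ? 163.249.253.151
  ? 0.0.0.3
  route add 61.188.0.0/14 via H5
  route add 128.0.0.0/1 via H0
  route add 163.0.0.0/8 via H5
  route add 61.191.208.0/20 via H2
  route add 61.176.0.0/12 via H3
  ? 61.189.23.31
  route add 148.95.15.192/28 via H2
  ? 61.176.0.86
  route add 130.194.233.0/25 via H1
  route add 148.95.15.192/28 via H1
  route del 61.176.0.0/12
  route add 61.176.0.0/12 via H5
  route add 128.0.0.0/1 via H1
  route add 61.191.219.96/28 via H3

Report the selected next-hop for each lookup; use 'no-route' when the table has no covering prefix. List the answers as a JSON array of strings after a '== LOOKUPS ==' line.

Trace:
  + 163.249.253.151/32 (H5) depth=32
  + 148.95.0.0/16 (H5) depth=16
  + 0.0.0.0/1 (H5) depth=1
  del 148.95.0.0/16 (clear depth 16)
  lookup 163.249.253.151: bits 10100011111110011111110110010111 walk d0:-→d1:-→d2:-→d3:-→d4:-→d5:-→d6:-→d7:-→d8:-→d9:-→d10:-→d11:-→d12:-→d13:-→d14:-→d15:-→d16:-→d17:-→d18:-→d19:-→d20:-→d21:-→d22:-→d23:-→d24:-→d25:-→d26:-→d27:-→d28:-→d29:-→d30:-→d31:-→d32:H5 -> H5
  lookup 0.0.0.3: bits 0 walk d0:-→d1:H5 -> H5
  + 61.188.0.0/14 (H5) depth=14
  + 128.0.0.0/1 (H0) depth=1
  + 163.0.0.0/8 (H5) depth=8
  + 61.191.208.0/20 (H2) depth=20
  + 61.176.0.0/12 (H3) depth=12
  lookup 61.189.23.31: bits 00111101101111 walk d0:-→d1:H5→d2:-→d3:-→d4:-→d5:-→d6:-→d7:-→d8:-→d9:-→d10:-→d11:-→d12:H3→d13:-→d14:H5 -> H5
  + 148.95.15.192/28 (H2) depth=28
  lookup 61.176.0.86: bits 001111011011 walk d0:-→d1:H5→d2:-→d3:-→d4:-→d5:-→d6:-→d7:-→d8:-→d9:-→d10:-→d11:-→d12:H3 -> H3
  + 130.194.233.0/25 (H1) depth=25
  + 148.95.15.192/28 (H1) depth=28
  del 61.176.0.0/12 (clear depth 12)
  + 61.176.0.0/12 (H5) depth=12
  + 128.0.0.0/1 (H1) depth=1
  + 61.191.219.96/28 (H3) depth=28

== LOOKUPS ==
["H5","H5","H5","H3"]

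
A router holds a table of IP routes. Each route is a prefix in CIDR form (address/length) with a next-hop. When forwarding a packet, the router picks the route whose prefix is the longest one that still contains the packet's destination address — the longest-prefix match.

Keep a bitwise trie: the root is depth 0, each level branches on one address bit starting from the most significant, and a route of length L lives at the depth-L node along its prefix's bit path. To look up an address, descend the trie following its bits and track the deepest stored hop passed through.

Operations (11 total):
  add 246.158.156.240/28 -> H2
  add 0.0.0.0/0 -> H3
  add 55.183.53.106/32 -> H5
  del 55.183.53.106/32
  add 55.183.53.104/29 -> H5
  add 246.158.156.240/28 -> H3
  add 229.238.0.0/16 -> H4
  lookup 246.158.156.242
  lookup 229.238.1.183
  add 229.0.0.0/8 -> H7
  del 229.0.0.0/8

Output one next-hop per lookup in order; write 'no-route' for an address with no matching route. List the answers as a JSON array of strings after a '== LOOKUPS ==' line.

Apply in order:
  + 246.158.156.240/28 (H2) depth=28
  + 0.0.0.0/0 (H3) depth=0
  + 55.183.53.106/32 (H5) depth=32
  del 55.183.53.106/32 (clear depth 32)
  + 55.183.53.104/29 (H5) depth=29
  + 246.158.156.240/28 (H3) depth=28
  + 229.238.0.0/16 (H4) depth=16
  lookup 246.158.156.242: bits 1111011010011110100111001111 walk d0:H3→d1:-→d2:-→d3:-→d4:-→d5:-→d6:-→d7:-→d8:-→d9:-→d10:-→d11:-→d12:-→d13:-→d14:-→d15:-→d16:-→d17:-→d18:-→d19:-→d20:-→d21:-→d22:-→d23:-→d24:-→d25:-→d26:-→d27:-→d28:H3 -> H3
  lookup 229.238.1.183: bits 1110010111101110 walk d0:H3→d1:-→d2:-→d3:-→d4:-→d5:-→d6:-→d7:-→d8:-→d9:-→d10:-→d11:-→d12:-→d13:-→d14:-→d15:-→d16:H4 -> H4
  + 229.0.0.0/8 (H7) depth=8
  del 229.0.0.0/8 (clear depth 8)

== LOOKUPS ==
["H3","H4"]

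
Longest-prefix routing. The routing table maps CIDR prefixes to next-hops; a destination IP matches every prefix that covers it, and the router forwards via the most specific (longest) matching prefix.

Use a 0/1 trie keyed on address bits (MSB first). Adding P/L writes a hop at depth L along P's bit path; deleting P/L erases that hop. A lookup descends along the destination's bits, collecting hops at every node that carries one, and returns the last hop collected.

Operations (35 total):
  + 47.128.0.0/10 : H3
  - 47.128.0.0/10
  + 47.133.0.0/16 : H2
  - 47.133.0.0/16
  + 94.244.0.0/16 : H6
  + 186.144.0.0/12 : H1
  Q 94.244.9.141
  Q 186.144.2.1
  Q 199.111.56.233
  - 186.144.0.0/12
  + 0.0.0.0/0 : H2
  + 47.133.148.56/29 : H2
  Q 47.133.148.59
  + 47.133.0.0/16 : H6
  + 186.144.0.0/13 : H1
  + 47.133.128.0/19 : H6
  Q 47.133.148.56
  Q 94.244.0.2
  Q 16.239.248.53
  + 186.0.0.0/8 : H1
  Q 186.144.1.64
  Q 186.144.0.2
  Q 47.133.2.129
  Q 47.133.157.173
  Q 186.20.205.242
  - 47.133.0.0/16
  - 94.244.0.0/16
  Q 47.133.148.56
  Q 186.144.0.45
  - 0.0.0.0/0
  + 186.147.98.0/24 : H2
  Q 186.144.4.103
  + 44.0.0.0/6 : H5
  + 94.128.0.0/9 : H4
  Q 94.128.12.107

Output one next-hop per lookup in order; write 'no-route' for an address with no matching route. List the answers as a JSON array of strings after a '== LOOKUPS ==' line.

Trace:
  + 47.128.0.0/10 (H3) depth=10
  del 47.128.0.0/10 (clear depth 10)
  + 47.133.0.0/16 (H2) depth=16
  del 47.133.0.0/16 (clear depth 16)
  + 94.244.0.0/16 (H6) depth=16
  + 186.144.0.0/12 (H1) depth=12
  lookup 94.244.9.141: bits 0101111011110100 walk d0:-→d1:-→d2:-→d3:-→d4:-→d5:-→d6:-→d7:-→d8:-→d9:-→d10:-→d11:-→d12:-→d13:-→d14:-→d15:-→d16:H6 -> H6
  lookup 186.144.2.1: bits 101110101001 walk d0:-→d1:-→d2:-→d3:-→d4:-→d5:-→d6:-→d7:-→d8:-→d9:-→d10:-→d11:-→d12:H1 -> H1
  lookup 199.111.56.233: bits 1 walk d0:-→d1:- -> no-route
  del 186.144.0.0/12 (clear depth 12)
  + 0.0.0.0/0 (H2) depth=0
  + 47.133.148.56/29 (H2) depth=29
  lookup 47.133.148.59: bits 00101111100001011001010000111 walk d0:H2→d1:-→d2:-→d3:-→d4:-→d5:-→d6:-→d7:-→d8:-→d9:-→d10:-→d11:-→d12:-→d13:-→d14:-→d15:-→d16:-→d17:-→d18:-→d19:-→d20:-→d21:-→d22:-→d23:-→d24:-→d25:-→d26:-→d27:-→d28:-→d29:H2 -> H2
  + 47.133.0.0/16 (H6) depth=16
  + 186.144.0.0/13 (H1) depth=13
  + 47.133.128.0/19 (H6) depth=19
  lookup 47.133.148.56: bits 00101111100001011001010000111 walk d0:H2→d1:-→d2:-→d3:-→d4:-→d5:-→d6:-→d7:-→d8:-→d9:-→d10:-→d11:-→d12:-→d13:-→d14:-→d15:-→d16:H6→d17:-→d18:-→d19:H6→d20:-→d21:-→d22:-→d23:-→d24:-→d25:-→d26:-→d27:-→d28:-→d29:H2 -> H2
  lookup 94.244.0.2: bits 0101111011110100 walk d0:H2→d1:-→d2:-→d3:-→d4:-→d5:-→d6:-→d7:-→d8:-→d9:-→d10:-→d11:-→d12:-→d13:-→d14:-→d15:-→d16:H6 -> H6
  lookup 16.239.248.53: bits 00 walk d0:H2→d1:-→d2:- -> H2
  + 186.0.0.0/8 (H1) depth=8
  lookup 186.144.1.64: bits 1011101010010 walk d0:H2→d1:-→d2:-→d3:-→d4:-→d5:-→d6:-→d7:-→d8:H1→d9:-→d10:-→d11:-→d12:-→d13:H1 -> H1
  lookup 186.144.0.2: bits 1011101010010 walk d0:H2→d1:-→d2:-→d3:-→d4:-→d5:-→d6:-→d7:-→d8:H1→d9:-→d10:-→d11:-→d12:-→d13:H1 -> H1
  lookup 47.133.2.129: bits 0010111110000101 walk d0:H2→d1:-→d2:-→d3:-→d4:-→d5:-→d6:-→d7:-→d8:-→d9:-→d10:-→d11:-→d12:-→d13:-→d14:-→d15:-→d16:H6 -> H6
  lookup 47.133.157.173: bits 00101111100001011001 walk d0:H2→d1:-→d2:-→d3:-→d4:-→d5:-→d6:-→d7:-→d8:-→d9:-→d10:-→d11:-→d12:-→d13:-→d14:-→d15:-→d16:H6→d17:-→d18:-→d19:H6→d20:- -> H6
  lookup 186.20.205.242: bits 10111010 walk d0:H2→d1:-→d2:-→d3:-→d4:-→d5:-→d6:-→d7:-→d8:H1 -> H1
  del 47.133.0.0/16 (clear depth 16)
  del 94.244.0.0/16 (clear depth 16)
  lookup 47.133.148.56: bits 00101111100001011001010000111 walk d0:H2→d1:-→d2:-→d3:-→d4:-→d5:-→d6:-→d7:-→d8:-→d9:-→d10:-→d11:-→d12:-→d13:-→d14:-→d15:-→d16:-→d17:-→d18:-→d19:H6→d20:-→d21:-→d22:-→d23:-→d24:-→d25:-→d26:-→d27:-→d28:-→d29:H2 -> H2
  lookup 186.144.0.45: bits 1011101010010 walk d0:H2→d1:-→d2:-→d3:-→d4:-→d5:-→d6:-→d7:-→d8:H1→d9:-→d10:-→d11:-→d12:-→d13:H1 -> H1
  del 0.0.0.0/0 (clear depth 0)
  + 186.147.98.0/24 (H2) depth=24
  lookup 186.144.4.103: bits 10111010100100 walk d0:-→d1:-→d2:-→d3:-→d4:-→d5:-→d6:-→d7:-→d8:H1→d9:-→d10:-→d11:-→d12:-→d13:H1→d14:- -> H1
  + 44.0.0.0/6 (H5) depth=6
  + 94.128.0.0/9 (H4) depth=9
  lookup 94.128.12.107: bits 010111101 walk d0:-→d1:-→d2:-→d3:-→d4:-→d5:-→d6:-→d7:-→d8:-→d9:H4 -> H4

== LOOKUPS ==
["H6","H1","no-route","H2","H2","H6","H2","H1","H1","H6","H6","H1","H2","H1","H1","H4"]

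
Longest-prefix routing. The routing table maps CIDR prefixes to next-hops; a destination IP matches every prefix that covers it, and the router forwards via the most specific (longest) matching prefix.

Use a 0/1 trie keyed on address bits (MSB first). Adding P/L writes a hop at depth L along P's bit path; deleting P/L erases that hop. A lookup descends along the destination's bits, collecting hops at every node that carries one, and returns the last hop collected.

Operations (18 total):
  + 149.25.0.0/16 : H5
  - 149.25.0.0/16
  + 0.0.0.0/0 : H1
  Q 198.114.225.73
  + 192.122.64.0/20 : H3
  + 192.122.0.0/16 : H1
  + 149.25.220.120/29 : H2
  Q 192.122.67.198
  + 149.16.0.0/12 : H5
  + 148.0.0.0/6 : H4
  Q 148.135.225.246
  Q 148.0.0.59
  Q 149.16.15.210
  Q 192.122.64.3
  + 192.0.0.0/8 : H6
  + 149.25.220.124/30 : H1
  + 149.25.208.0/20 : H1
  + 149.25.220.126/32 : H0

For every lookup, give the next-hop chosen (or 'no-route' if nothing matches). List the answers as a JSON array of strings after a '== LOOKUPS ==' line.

Trace:
  + 149.25.0.0/16 (H5) depth=16
  - 149.25.0.0/16 clear@16
  + 0.0.0.0/0 (H1) depth=0
  ? 198.114.225.73  path d0:H1→d1:-  best=H1
  + 192.122.64.0/20 (H3) depth=20
  + 192.122.0.0/16 (H1) depth=16
  + 149.25.220.120/29 (H2) depth=29
  ? 192.122.67.198  path d0:H1→d1:-→d2:-→d3:-→d4:-→d5:-→d6:-→d7:-→d8:-→d9:-→d10:-→d11:-→d12:-→d13:-→d14:-→d15:-→d16:H1→d17:-→d18:-→d19:-→d20:H3  best=H3
  + 149.16.0.0/12 (H5) depth=12
  + 148.0.0.0/6 (H4) depth=6
  ? 148.135.225.246  path d0:H1→d1:-→d2:-→d3:-→d4:-→d5:-→d6:H4→d7:-  best=H4
  ? 148.0.0.59  path d0:H1→d1:-→d2:-→d3:-→d4:-→d5:-→d6:H4→d7:-  best=H4
  ? 149.16.15.210  path d0:H1→d1:-→d2:-→d3:-→d4:-→d5:-→d6:H4→d7:-→d8:-→d9:-→d10:-→d11:-→d12:H5  best=H5
  ? 192.122.64.3  path d0:H1→d1:-→d2:-→d3:-→d4:-→d5:-→d6:-→d7:-→d8:-→d9:-→d10:-→d11:-→d12:-→d13:-→d14:-→d15:-→d16:H1→d17:-→d18:-→d19:-→d20:H3  best=H3
  + 192.0.0.0/8 (H6) depth=8
  + 149.25.220.124/30 (H1) depth=30
  + 149.25.208.0/20 (H1) depth=20
  + 149.25.220.126/32 (H0) depth=32

== LOOKUPS ==
["H1","H3","H4","H4","H5","H3"]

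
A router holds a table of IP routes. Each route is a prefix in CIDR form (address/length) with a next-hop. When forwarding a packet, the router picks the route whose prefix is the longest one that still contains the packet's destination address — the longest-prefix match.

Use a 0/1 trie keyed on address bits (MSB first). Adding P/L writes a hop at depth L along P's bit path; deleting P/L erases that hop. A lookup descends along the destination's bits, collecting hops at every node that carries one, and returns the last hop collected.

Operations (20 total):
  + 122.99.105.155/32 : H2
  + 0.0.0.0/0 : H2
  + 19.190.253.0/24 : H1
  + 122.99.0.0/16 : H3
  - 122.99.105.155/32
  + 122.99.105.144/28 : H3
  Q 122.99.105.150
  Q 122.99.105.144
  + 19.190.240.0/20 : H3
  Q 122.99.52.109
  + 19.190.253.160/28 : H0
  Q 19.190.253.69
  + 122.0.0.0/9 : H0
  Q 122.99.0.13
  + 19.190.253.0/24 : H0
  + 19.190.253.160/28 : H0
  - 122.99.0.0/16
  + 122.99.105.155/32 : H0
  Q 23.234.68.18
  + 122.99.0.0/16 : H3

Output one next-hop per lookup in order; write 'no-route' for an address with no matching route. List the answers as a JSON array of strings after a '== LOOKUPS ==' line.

Apply in order:
  + 122.99.105.155/32 (H2) depth=32
  + 0.0.0.0/0 (H2) depth=0
  + 19.190.253.0/24 (H1) depth=24
  + 122.99.0.0/16 (H3) depth=16
  - 122.99.105.155/32 clear@32
  + 122.99.105.144/28 (H3) depth=28
  lookup 122.99.105.150: bits 0111101001100011011010011001 walk d0:H2→d1:-→d2:-→d3:-→d4:-→d5:-→d6:-→d7:-→d8:-→d9:-→d10:-→d11:-→d12:-→d13:-→d14:-→d15:-→d16:H3→d17:-→d18:-→d19:-→d20:-→d21:-→d22:-→d23:-→d24:-→d25:-→d26:-→d27:-→d28:H3 -> H3
  lookup 122.99.105.144: bits 0111101001100011011010011001 walk d0:H2→d1:-→d2:-→d3:-→d4:-→d5:-→d6:-→d7:-→d8:-→d9:-→d10:-→d11:-→d12:-→d13:-→d14:-→d15:-→d16:H3→d17:-→d18:-→d19:-→d20:-→d21:-→d22:-→d23:-→d24:-→d25:-→d26:-→d27:-→d28:H3 -> H3
  + 19.190.240.0/20 (H3) depth=20
  lookup 122.99.52.109: bits 01111010011000110 walk d0:H2→d1:-→d2:-→d3:-→d4:-→d5:-→d6:-→d7:-→d8:-→d9:-→d10:-→d11:-→d12:-→d13:-→d14:-→d15:-→d16:H3→d17:- -> H3
  + 19.190.253.160/28 (H0) depth=28
  lookup 19.190.253.69: bits 000100111011111011111101 walk d0:H2→d1:-→d2:-→d3:-→d4:-→d5:-→d6:-→d7:-→d8:-→d9:-→d10:-→d11:-→d12:-→d13:-→d14:-→d15:-→d16:-→d17:-→d18:-→d19:-→d20:H3→d21:-→d22:-→d23:-→d24:H1 -> H1
  + 122.0.0.0/9 (H0) depth=9
  lookup 122.99.0.13: bits 01111010011000110 walk d0:H2→d1:-→d2:-→d3:-→d4:-→d5:-→d6:-→d7:-→d8:-→d9:H0→d10:-→d11:-→d12:-→d13:-→d14:-→d15:-→d16:H3→d17:- -> H3
  + 19.190.253.0/24 (H0) depth=24
  + 19.190.253.160/28 (H0) depth=28
  - 122.99.0.0/16 clear@16
  + 122.99.105.155/32 (H0) depth=32
  lookup 23.234.68.18: bits 00010 walk d0:H2→d1:-→d2:-→d3:-→d4:-→d5:- -> H2
  + 122.99.0.0/16 (H3) depth=16

== LOOKUPS ==
["H3","H3","H3","H1","H3","H2"]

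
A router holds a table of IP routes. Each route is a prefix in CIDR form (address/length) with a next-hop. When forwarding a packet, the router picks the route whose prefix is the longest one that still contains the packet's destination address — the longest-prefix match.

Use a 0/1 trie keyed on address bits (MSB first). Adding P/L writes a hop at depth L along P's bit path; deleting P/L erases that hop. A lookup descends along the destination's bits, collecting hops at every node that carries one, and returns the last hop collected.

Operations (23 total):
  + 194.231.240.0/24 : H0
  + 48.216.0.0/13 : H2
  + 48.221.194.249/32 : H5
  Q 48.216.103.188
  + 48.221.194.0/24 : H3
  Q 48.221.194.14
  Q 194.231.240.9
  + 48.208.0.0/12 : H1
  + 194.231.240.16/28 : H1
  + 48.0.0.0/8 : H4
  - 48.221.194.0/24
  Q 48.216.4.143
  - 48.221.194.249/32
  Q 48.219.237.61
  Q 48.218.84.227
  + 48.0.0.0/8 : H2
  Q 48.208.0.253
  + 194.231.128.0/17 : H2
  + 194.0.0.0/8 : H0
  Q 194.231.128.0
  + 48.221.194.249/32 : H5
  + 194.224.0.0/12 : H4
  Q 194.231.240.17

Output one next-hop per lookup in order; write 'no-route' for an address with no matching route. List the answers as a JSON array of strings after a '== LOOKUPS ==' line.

Apply in order:
  add 194.231.240.0/24 -> H0 at depth 24
  add 48.216.0.0/13 -> H2 at depth 13
  add 48.221.194.249/32 -> H5 at depth 32
  lookup 48.216.103.188: bits 0011000011011 walk d0:-→d1:-→d2:-→d3:-→d4:-→d5:-→d6:-→d7:-→d8:-→d9:-→d10:-→d11:-→d12:-→d13:H2 -> H2
  add 48.221.194.0/24 -> H3 at depth 24
  lookup 48.221.194.14: bits 001100001101110111000010 walk d0:-→d1:-→d2:-→d3:-→d4:-→d5:-→d6:-→d7:-→d8:-→d9:-→d10:-→d11:-→d12:-→d13:H2→d14:-→d15:-→d16:-→d17:-→d18:-→d19:-→d20:-→d21:-→d22:-→d23:-→d24:H3 -> H3
  lookup 194.231.240.9: bits 110000101110011111110000 walk d0:-→d1:-→d2:-→d3:-→d4:-→d5:-→d6:-→d7:-→d8:-→d9:-→d10:-→d11:-→d12:-→d13:-→d14:-→d15:-→d16:-→d17:-→d18:-→d19:-→d20:-→d21:-→d22:-→d23:-→d24:H0 -> H0
  add 48.208.0.0/12 -> H1 at depth 12
  add 194.231.240.16/28 -> H1 at depth 28
  add 48.0.0.0/8 -> H4 at depth 8
  del 48.221.194.0/24 (clear depth 24)
  lookup 48.216.4.143: bits 0011000011011 walk d0:-→d1:-→d2:-→d3:-→d4:-→d5:-→d6:-→d7:-→d8:H4→d9:-→d10:-→d11:-→d12:H1→d13:H2 -> H2
  del 48.221.194.249/32 (clear depth 32)
  lookup 48.219.237.61: bits 0011000011011 walk d0:-→d1:-→d2:-→d3:-→d4:-→d5:-→d6:-→d7:-→d8:H4→d9:-→d10:-→d11:-→d12:H1→d13:H2 -> H2
  lookup 48.218.84.227: bits 0011000011011 walk d0:-→d1:-→d2:-→d3:-→d4:-→d5:-→d6:-→d7:-→d8:H4→d9:-→d10:-→d11:-→d12:H1→d13:H2 -> H2
  add 48.0.0.0/8 -> H2 at depth 8
  lookup 48.208.0.253: bits 001100001101 walk d0:-→d1:-→d2:-→d3:-→d4:-→d5:-→d6:-→d7:-→d8:H2→d9:-→d10:-→d11:-→d12:H1 -> H1
  add 194.231.128.0/17 -> H2 at depth 17
  add 194.0.0.0/8 -> H0 at depth 8
  lookup 194.231.128.0: bits 11000010111001111 walk d0:-→d1:-→d2:-→d3:-→d4:-→d5:-→d6:-→d7:-→d8:H0→d9:-→d10:-→d11:-→d12:-→d13:-→d14:-→d15:-→d16:-→d17:H2 -> H2
  add 48.221.194.249/32 -> H5 at depth 32
  add 194.224.0.0/12 -> H4 at depth 12
  lookup 194.231.240.17: bits 1100001011100111111100000001 walk d0:-→d1:-→d2:-→d3:-→d4:-→d5:-→d6:-→d7:-→d8:H0→d9:-→d10:-→d11:-→d12:H4→d13:-→d14:-→d15:-→d16:-→d17:H2→d18:-→d19:-→d20:-→d21:-→d22:-→d23:-→d24:H0→d25:-→d26:-→d27:-→d28:H1 -> H1

== LOOKUPS ==
["H2","H3","H0","H2","H2","H2","H1","H2","H1"]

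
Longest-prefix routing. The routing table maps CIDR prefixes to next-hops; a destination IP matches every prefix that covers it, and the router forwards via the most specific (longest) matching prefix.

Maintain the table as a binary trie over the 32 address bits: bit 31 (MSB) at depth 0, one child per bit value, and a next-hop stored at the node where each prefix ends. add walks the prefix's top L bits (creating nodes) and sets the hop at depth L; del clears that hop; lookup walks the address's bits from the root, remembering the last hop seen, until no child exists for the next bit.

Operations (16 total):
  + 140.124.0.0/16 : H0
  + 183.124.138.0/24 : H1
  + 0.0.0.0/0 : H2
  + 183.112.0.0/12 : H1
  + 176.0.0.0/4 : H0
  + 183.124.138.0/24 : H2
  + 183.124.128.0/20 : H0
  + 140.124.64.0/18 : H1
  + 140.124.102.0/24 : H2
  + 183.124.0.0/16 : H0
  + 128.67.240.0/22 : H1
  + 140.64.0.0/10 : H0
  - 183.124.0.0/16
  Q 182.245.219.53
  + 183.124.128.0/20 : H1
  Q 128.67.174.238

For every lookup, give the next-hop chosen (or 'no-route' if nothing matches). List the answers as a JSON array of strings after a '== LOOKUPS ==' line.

Trace:
  + 140.124.0.0/16 (H0) depth=16
  + 183.124.138.0/24 (H1) depth=24
  + 0.0.0.0/0 (H2) depth=0
  + 183.112.0.0/12 (H1) depth=12
  + 176.0.0.0/4 (H0) depth=4
  + 183.124.138.0/24 (H2) depth=24
  + 183.124.128.0/20 (H0) depth=20
  + 140.124.64.0/18 (H1) depth=18
  + 140.124.102.0/24 (H2) depth=24
  + 183.124.0.0/16 (H0) depth=16
  + 128.67.240.0/22 (H1) depth=22
  + 140.64.0.0/10 (H0) depth=10
  - 183.124.0.0/16 clear@16
  Q 182.245.219.53: descend 1011011 ; hops seen [H2,H0] ; pick H0
  + 183.124.128.0/20 (H1) depth=20
  Q 128.67.174.238: descend 10000000010000111 ; hops seen [H2] ; pick H2

== LOOKUPS ==
["H0","H2"]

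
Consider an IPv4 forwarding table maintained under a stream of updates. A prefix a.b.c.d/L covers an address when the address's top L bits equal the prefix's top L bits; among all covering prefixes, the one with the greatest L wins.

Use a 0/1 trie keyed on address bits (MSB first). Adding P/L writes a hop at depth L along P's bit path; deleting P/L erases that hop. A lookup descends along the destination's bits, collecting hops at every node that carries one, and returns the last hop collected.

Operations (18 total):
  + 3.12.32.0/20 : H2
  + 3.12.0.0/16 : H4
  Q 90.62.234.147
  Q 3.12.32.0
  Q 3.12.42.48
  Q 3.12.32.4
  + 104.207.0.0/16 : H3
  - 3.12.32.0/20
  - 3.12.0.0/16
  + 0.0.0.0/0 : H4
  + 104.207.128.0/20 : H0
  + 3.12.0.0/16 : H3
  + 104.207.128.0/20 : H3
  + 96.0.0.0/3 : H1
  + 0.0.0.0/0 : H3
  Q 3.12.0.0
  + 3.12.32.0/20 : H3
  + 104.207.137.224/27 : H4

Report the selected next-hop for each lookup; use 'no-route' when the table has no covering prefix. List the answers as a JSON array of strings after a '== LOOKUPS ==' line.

Apply in order:
  add 3.12.32.0/20 -> H2 at depth 20
  add 3.12.0.0/16 -> H4 at depth 16
  lookup 90.62.234.147: bits 0 walk d0:-→d1:- -> no-route
  lookup 3.12.32.0: bits 00000011000011000010 walk d0:-→d1:-→d2:-→d3:-→d4:-→d5:-→d6:-→d7:-→d8:-→d9:-→d10:-→d11:-→d12:-→d13:-→d14:-→d15:-→d16:H4→d17:-→d18:-→d19:-→d20:H2 -> H2
  lookup 3.12.42.48: bits 00000011000011000010 walk d0:-→d1:-→d2:-→d3:-→d4:-→d5:-→d6:-→d7:-→d8:-→d9:-→d10:-→d11:-→d12:-→d13:-→d14:-→d15:-→d16:H4→d17:-→d18:-→d19:-→d20:H2 -> H2
  lookup 3.12.32.4: bits 00000011000011000010 walk d0:-→d1:-→d2:-→d3:-→d4:-→d5:-→d6:-→d7:-→d8:-→d9:-→d10:-→d11:-→d12:-→d13:-→d14:-→d15:-→d16:H4→d17:-→d18:-→d19:-→d20:H2 -> H2
  add 104.207.0.0/16 -> H3 at depth 16
  del 3.12.32.0/20 (clear depth 20)
  del 3.12.0.0/16 (clear depth 16)
  add 0.0.0.0/0 -> H4 at depth 0
  add 104.207.128.0/20 -> H0 at depth 20
  add 3.12.0.0/16 -> H3 at depth 16
  add 104.207.128.0/20 -> H3 at depth 20
  add 96.0.0.0/3 -> H1 at depth 3
  add 0.0.0.0/0 -> H3 at depth 0
  lookup 3.12.0.0: bits 000000110000110000 walk d0:H3→d1:-→d2:-→d3:-→d4:-→d5:-→d6:-→d7:-→d8:-→d9:-→d10:-→d11:-→d12:-→d13:-→d14:-→d15:-→d16:H3→d17:-→d18:- -> H3
  add 3.12.32.0/20 -> H3 at depth 20
  add 104.207.137.224/27 -> H4 at depth 27

== LOOKUPS ==
["no-route","H2","H2","H2","H3"]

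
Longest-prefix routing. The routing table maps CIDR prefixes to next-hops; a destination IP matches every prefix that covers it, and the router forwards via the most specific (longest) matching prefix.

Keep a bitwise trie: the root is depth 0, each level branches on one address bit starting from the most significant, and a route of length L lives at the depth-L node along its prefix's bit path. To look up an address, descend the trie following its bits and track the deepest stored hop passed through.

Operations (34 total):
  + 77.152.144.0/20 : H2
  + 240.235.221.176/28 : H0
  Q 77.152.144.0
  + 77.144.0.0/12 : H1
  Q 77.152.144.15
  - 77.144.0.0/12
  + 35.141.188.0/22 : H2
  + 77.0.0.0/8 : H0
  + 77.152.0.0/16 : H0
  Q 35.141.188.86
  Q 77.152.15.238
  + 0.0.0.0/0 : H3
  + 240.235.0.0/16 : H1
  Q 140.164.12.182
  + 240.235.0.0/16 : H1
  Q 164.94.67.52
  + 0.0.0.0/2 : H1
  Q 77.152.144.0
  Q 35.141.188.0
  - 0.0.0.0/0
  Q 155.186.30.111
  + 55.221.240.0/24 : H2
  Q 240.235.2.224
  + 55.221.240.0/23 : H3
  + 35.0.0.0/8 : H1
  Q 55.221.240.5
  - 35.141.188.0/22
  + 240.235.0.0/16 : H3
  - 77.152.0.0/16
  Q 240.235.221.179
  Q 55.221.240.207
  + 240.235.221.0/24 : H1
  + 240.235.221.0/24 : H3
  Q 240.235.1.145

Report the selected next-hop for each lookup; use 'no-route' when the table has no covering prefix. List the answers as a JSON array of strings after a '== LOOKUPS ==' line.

Process each operation:
  + 77.152.144.0/20 (H2) depth=20
  + 240.235.221.176/28 (H0) depth=28
  Q 77.152.144.0: descend 01001101100110001001 ; hops seen [H2] ; pick H2
  + 77.144.0.0/12 (H1) depth=12
  Q 77.152.144.15: descend 01001101100110001001 ; hops seen [H1,H2] ; pick H2
  del 77.144.0.0/12 (clear depth 12)
  + 35.141.188.0/22 (H2) depth=22
  + 77.0.0.0/8 (H0) depth=8
  + 77.152.0.0/16 (H0) depth=16
  Q 35.141.188.86: descend 0010001110001101101111 ; hops seen [H2] ; pick H2
  Q 77.152.15.238: descend 0100110110011000 ; hops seen [H0,H0] ; pick H0
  + 0.0.0.0/0 (H3) depth=0
  + 240.235.0.0/16 (H1) depth=16
  Q 140.164.12.182: descend 1 ; hops seen [H3] ; pick H3
  + 240.235.0.0/16 (H1) depth=16
  Q 164.94.67.52: descend 1 ; hops seen [H3] ; pick H3
  + 0.0.0.0/2 (H1) depth=2
  Q 77.152.144.0: descend 01001101100110001001 ; hops seen [H3,H0,H0,H2] ; pick H2
  Q 35.141.188.0: descend 0010001110001101101111 ; hops seen [H3,H1,H2] ; pick H2
  del 0.0.0.0/0 (clear depth 0)
  Q 155.186.30.111: descend 1 ; hops seen [∅] ; pick no-route
  + 55.221.240.0/24 (H2) depth=24
  Q 240.235.2.224: descend 1111000011101011 ; hops seen [H1] ; pick H1
  + 55.221.240.0/23 (H3) depth=23
  + 35.0.0.0/8 (H1) depth=8
  Q 55.221.240.5: descend 001101111101110111110000 ; hops seen [H1,H3,H2] ; pick H2
  del 35.141.188.0/22 (clear depth 22)
  + 240.235.0.0/16 (H3) depth=16
  del 77.152.0.0/16 (clear depth 16)
  Q 240.235.221.179: descend 1111000011101011110111011011 ; hops seen [H3,H0] ; pick H0
  Q 55.221.240.207: descend 001101111101110111110000 ; hops seen [H1,H3,H2] ; pick H2
  + 240.235.221.0/24 (H1) depth=24
  + 240.235.221.0/24 (H3) depth=24
  Q 240.235.1.145: descend 1111000011101011 ; hops seen [H3] ; pick H3

== LOOKUPS ==
["H2","H2","H2","H0","H3","H3","H2","H2","no-route","H1","H2","H0","H2","H3"]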